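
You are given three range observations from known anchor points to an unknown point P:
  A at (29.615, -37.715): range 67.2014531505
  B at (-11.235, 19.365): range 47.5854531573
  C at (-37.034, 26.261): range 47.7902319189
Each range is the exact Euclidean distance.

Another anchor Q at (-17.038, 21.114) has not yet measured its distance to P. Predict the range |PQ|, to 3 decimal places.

eq1: (x − 29.615)² + (y + 37.715)² = 67.2014531505²
eq2: (x + 11.235)² + (y − 19.365)² = 47.5854531573²
eq3: (x + 37.034)² + (y − 26.261)² = 47.7902319189²
eq3−eq1, eq3−eq2 (x²,y² cancel):
  133.298·x − 127.952·y = -1993.816866
  51.598·x − 13.792·y = -1540.397912
det = 133.298·-13.792 − -127.952·51.598 = 4763.621280
x = (-1993.816866·-13.792 − -127.952·-1540.397912) / 4763.621280 = -35.602803
y = (133.298·-1540.397912 − -1993.816866·51.598) / 4763.621280 = -21.507797
|P − Q| = √((-35.602803 − -17.038)² + (-21.507797 − 21.114)²) = 46.489456

46.489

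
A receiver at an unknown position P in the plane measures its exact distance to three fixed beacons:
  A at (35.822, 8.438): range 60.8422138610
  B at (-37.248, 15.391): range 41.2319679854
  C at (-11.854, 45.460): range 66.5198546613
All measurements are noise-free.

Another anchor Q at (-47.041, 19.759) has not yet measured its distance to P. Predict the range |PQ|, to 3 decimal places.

eq1: (x − 35.822)² + (y − 8.438)² = 60.8422138610²
eq2: (x + 37.248)² + (y − 15.391)² = 41.2319679854²
eq3: (x + 11.854)² + (y − 45.460)² = 66.5198546613²
eq2−eq1, eq2−eq3 (x²,y² cancel):
  146.140·x − 13.906·y = -2271.580661
  50.788·x + 60.138·y = -2141.983349
det = 146.140·60.138 − -13.906·50.788 = 9494.825248
x = (-2271.580661·60.138 − -13.906·-2141.983349) / 9494.825248 = -17.524782
y = (146.140·-2141.983349 − -2271.580661·50.788) / 9494.825248 = -20.817698
|P − Q| = √((-17.524782 − -47.041)² + (-20.817698 − 19.759)²) = 50.176445

50.176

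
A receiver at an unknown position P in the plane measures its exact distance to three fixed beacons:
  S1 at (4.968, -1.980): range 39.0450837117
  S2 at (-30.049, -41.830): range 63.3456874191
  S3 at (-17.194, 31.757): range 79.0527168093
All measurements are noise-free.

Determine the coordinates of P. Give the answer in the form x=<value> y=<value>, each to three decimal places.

x=32.179 y=-29.982

eq1: (x − 4.968)² + (y + 1.980)² = 39.0450837117²
eq2: (x + 30.049)² + (y + 41.830)² = 63.3456874191²
eq3: (x + 17.194)² + (y − 31.757)² = 79.0527168093²
eq2−eq3, eq2−eq1 (x²,y² cancel):
  25.710·x + 147.174·y = -3585.206536
  70.034·x + 79.700·y = -135.932324
det = 25.710·79.700 − 147.174·70.034 = -8258.096916
x = (-3585.206536·79.700 − 147.174·-135.932324) / -8258.096916 = 32.178753
y = (25.710·-135.932324 − -3585.206536·70.034) / -8258.096916 = -29.981670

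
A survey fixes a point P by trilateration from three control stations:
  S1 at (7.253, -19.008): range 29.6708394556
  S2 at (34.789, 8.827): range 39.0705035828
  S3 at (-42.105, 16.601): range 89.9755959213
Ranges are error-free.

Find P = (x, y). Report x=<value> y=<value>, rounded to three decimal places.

x=34.714 y=-30.243

eq1: (x − 7.253)² + (y + 19.008)² = 29.6708394556²
eq2: (x − 34.789)² + (y − 8.827)² = 39.0705035828²
eq3: (x + 42.105)² + (y − 16.601)² = 89.9755959213²
eq2−eq3, eq2−eq1 (x²,y² cancel):
  -153.788·x + 15.548·y = -5808.869835
  -55.072·x − 55.670·y = -228.134841
det = -153.788·-55.670 − 15.548·-55.072 = 9417.637416
x = (-5808.869835·-55.670 − 15.548·-228.134841) / 9417.637416 = 34.714314
y = (-153.788·-228.134841 − -5808.869835·-55.072) / 9417.637416 = -30.243432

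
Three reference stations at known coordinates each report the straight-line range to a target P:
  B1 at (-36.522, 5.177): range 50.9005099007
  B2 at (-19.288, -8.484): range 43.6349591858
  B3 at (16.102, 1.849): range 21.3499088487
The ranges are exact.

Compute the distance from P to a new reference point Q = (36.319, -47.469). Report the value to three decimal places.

eq1: (x + 36.522)² + (y − 5.177)² = 50.9005099007²
eq2: (x + 19.288)² + (y + 8.484)² = 43.6349591858²
eq3: (x − 16.102)² + (y − 1.849)² = 21.3499088487²
eq3−eq1, eq3−eq2 (x²,y² cancel):
  -105.248·x + 6.656·y = -1037.078692
  -70.780·x − 20.666·y = -1266.879060
det = -105.248·-20.666 − 6.656·-70.780 = 2646.166848
x = (-1037.078692·-20.666 − 6.656·-1266.879060) / 2646.166848 = 11.285991
y = (-105.248·-1266.879060 − -1037.078692·-70.780) / 2646.166848 = 22.648631
|P − Q| = √((11.285991 − 36.319)² + (22.648631 − -47.469)²) = 74.452225

74.452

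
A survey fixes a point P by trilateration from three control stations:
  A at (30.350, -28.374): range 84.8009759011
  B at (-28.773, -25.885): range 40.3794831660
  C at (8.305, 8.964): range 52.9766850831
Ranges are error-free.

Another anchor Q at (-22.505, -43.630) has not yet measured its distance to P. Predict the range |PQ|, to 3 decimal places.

eq1: (x − 30.350)² + (y + 28.374)² = 84.8009759011²
eq2: (x + 28.773)² + (y + 25.885)² = 40.3794831660²
eq3: (x − 8.305)² + (y − 8.964)² = 52.9766850831²
eq2−eq3, eq2−eq1 (x²,y² cancel):
  74.156·x + 69.698·y = -2524.618935
  118.246·x − 4.978·y = -5332.415231
det = 74.156·-4.978 − 69.698·118.246 = -8610.658276
x = (-2524.618935·-4.978 − 69.698·-5332.415231) / -8610.658276 = -44.622167
y = (74.156·-5332.415231 − -2524.618935·118.246) / -8610.658276 = 11.254017
|P − Q| = √((-44.622167 − -22.505)² + (11.254017 − -43.630)²) = 59.172835

59.173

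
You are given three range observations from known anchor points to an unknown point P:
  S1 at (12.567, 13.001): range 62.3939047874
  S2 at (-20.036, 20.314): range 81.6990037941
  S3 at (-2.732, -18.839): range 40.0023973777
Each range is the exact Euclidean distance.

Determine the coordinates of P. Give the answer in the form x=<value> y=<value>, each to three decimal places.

eq1: (x − 12.567)² + (y − 13.001)² = 62.3939047874²
eq2: (x + 20.036)² + (y − 20.314)² = 81.6990037941²
eq3: (x + 2.732)² + (y + 18.839)² = 40.0023973777²
eq3−eq2, eq3−eq1 (x²,y² cancel):
  -34.608·x + 78.306·y = -4622.807278
  30.598·x + 63.680·y = -2328.223814
det = -34.608·63.680 − 78.306·30.598 = -4599.844428
x = (-4622.807278·63.680 − 78.306·-2328.223814) / -4599.844428 = 24.363101
y = (-34.608·-2328.223814 − -4622.807278·30.598) / -4599.844428 = -48.267682

x=24.363 y=-48.268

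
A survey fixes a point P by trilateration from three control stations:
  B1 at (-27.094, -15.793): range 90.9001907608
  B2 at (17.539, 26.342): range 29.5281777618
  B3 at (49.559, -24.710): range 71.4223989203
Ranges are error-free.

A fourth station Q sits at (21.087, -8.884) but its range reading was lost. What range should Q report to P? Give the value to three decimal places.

57.920

eq1: (x + 27.094)² + (y + 15.793)² = 90.9001907608²
eq2: (x − 17.539)² + (y − 26.342)² = 29.5281777618²
eq3: (x − 49.559)² + (y + 24.710)² = 71.4223989203²
eq3−eq1, eq3−eq2 (x²,y² cancel):
  -153.306·x + 17.834·y = -5244.860509
  -64.040·x + 102.104·y = 2164.084690
det = -153.306·102.104 − 17.834·-64.040 = -14511.066464
x = (-5244.860509·102.104 − 17.834·2164.084690) / -14511.066464 = 39.563979
y = (-153.306·2164.084690 − -5244.860509·-64.040) / -14511.066464 = 46.009577
|P − Q| = √((39.563979 − 21.087)² + (46.009577 − -8.884)²) = 57.919803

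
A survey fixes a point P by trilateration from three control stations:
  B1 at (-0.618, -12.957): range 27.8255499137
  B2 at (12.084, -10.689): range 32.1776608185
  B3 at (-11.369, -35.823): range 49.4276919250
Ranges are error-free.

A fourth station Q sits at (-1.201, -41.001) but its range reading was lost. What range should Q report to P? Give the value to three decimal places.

55.118

eq1: (x + 0.618)² + (y + 12.957)² = 27.8255499137²
eq2: (x − 12.084)² + (y + 10.689)² = 32.1776608185²
eq3: (x + 11.369)² + (y + 35.823)² = 49.4276919250²
eq2−eq1, eq2−eq3 (x²,y² cancel):
  -25.404·x − 4.536·y = 169.128624
  -46.906·x − 50.268·y = -255.431160
det = -25.404·-50.268 − -4.536·-46.906 = 1064.242656
x = (169.128624·-50.268 − -4.536·-255.431160) / 1064.242656 = -9.077247
y = (-25.404·-255.431160 − 169.128624·-46.906) / 1064.242656 = 13.551534
|P − Q| = √((-9.077247 − -1.201)² + (13.551534 − -41.001)²) = 55.118184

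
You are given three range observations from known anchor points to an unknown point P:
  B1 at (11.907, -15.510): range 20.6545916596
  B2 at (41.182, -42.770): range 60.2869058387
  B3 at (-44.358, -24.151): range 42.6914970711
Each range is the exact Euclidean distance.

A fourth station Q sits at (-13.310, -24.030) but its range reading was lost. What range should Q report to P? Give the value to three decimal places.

20.082

eq1: (x − 11.907)² + (y + 15.510)² = 20.6545916596²
eq2: (x − 41.182)² + (y + 42.770)² = 60.2869058387²
eq3: (x + 44.358)² + (y + 24.151)² = 42.6914970711²
eq2−eq3, eq2−eq1 (x²,y² cancel):
  -171.080·x + 37.238·y = 837.620034
  -58.550·x + 54.520·y = 65.005584
det = -171.080·54.520 − 37.238·-58.550 = -7146.996700
x = (837.620034·54.520 − 37.238·65.005584) / -7146.996700 = -6.050985
y = (-171.080·65.005584 − 837.620034·-58.550) / -7146.996700 = -5.305935
|P − Q| = √((-6.050985 − -13.310)² + (-5.305935 − -24.030)²) = 20.081930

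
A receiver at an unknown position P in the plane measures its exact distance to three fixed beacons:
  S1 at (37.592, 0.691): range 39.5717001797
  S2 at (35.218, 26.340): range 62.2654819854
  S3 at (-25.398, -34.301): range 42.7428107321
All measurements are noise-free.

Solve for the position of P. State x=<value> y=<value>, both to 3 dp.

eq1: (x − 37.592)² + (y − 0.691)² = 39.5717001797²
eq2: (x − 35.218)² + (y − 26.340)² = 62.2654819854²
eq3: (x + 25.398)² + (y + 34.301)² = 42.7428107321²
eq2−eq1, eq2−eq3 (x²,y² cancel):
  4.748·x − 51.298·y = 1790.603613
  -121.232·x − 121.282·y = 1937.556259
det = 4.748·-121.282 − -51.298·-121.232 = -6794.806072
x = (1790.603613·-121.282 − -51.298·1937.556259) / -6794.806072 = 17.333126
y = (4.748·1937.556259 − 1790.603613·-121.232) / -6794.806072 = -33.301609

x=17.333 y=-33.302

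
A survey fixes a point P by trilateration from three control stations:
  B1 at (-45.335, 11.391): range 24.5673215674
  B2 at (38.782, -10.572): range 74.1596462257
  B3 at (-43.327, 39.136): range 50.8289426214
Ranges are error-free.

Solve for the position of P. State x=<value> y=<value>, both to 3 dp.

eq1: (x + 45.335)² + (y − 11.391)² = 24.5673215674²
eq2: (x − 38.782)² + (y + 10.572)² = 74.1596462257²
eq3: (x + 43.327)² + (y − 39.136)² = 50.8289426214²
eq1−eq2, eq1−eq3 (x²,y² cancel):
  168.234·x − 43.926·y = -5465.306237
  4.016·x + 55.490·y = -756.189800
det = 168.234·55.490 − -43.926·4.016 = 9511.711476
x = (-5465.306237·55.490 − -43.926·-756.189800) / 9511.711476 = -35.375993
y = (168.234·-756.189800 − -5465.306237·4.016) / 9511.711476 = -11.067216

x=-35.376 y=-11.067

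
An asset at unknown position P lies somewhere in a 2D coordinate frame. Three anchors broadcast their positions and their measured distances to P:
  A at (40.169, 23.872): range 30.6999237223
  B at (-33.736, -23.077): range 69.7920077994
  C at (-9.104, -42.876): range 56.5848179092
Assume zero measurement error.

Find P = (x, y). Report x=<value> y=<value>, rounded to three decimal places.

eq1: (x − 40.169)² + (y − 23.872)² = 30.6999237223²
eq2: (x + 33.736)² + (y + 23.077)² = 69.7920077994²
eq3: (x + 9.104)² + (y + 42.876)² = 56.5848179092²
eq2−eq1, eq2−eq3 (x²,y² cancel):
  147.810·x + 93.898·y = 4441.194356
  49.264·x − 39.598·y = 1919.651302
det = 147.810·-39.598 − 93.898·49.264 = -10478.771452
x = (4441.194356·-39.598 − 93.898·1919.651302) / -10478.771452 = 33.984311
y = (147.810·1919.651302 − 4441.194356·49.264) / -10478.771452 = -6.198500

x=33.984 y=-6.198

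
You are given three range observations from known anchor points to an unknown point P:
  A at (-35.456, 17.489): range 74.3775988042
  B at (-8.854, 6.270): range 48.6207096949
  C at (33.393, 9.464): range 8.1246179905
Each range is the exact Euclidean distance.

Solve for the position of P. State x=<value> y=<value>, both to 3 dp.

eq1: (x + 35.456)² + (y − 17.489)² = 74.3775988042²
eq2: (x + 8.854)² + (y − 6.270)² = 48.6207096949²
eq3: (x − 33.393)² + (y − 9.464)² = 8.1246179905²
eq3−eq2, eq3−eq1 (x²,y² cancel):
  -84.494·x − 6.388·y = -3384.917523
  -137.698·x + 16.050·y = -5107.684474
det = -84.494·16.050 − -6.388·-137.698 = -2235.743524
x = (-3384.917523·16.050 − -6.388·-5107.684474) / -2235.743524 = 38.893466
y = (-84.494·-5107.684474 − -3384.917523·-137.698) / -2235.743524 = 15.443489

x=38.893 y=15.443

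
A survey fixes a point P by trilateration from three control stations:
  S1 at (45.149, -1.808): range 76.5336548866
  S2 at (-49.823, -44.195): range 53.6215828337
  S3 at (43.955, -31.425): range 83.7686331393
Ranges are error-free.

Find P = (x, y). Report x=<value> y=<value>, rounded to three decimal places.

x=-30.984 y=6.008

eq1: (x − 45.149)² + (y + 1.808)² = 76.5336548866²
eq2: (x + 49.823)² + (y + 44.195)² = 53.6215828337²
eq3: (x − 43.955)² + (y + 31.425)² = 83.7686331393²
eq3−eq1, eq3−eq2 (x²,y² cancel):
  2.388·x + 59.234·y = 281.911983
  -187.556·x − 25.540·y = 5657.866456
det = 2.388·-25.540 − 59.234·-187.556 = 11048.702584
x = (281.911983·-25.540 − 59.234·5657.866456) / 11048.702584 = -30.984461
y = (2.388·5657.866456 − 281.911983·-187.556) / 11048.702584 = 6.008422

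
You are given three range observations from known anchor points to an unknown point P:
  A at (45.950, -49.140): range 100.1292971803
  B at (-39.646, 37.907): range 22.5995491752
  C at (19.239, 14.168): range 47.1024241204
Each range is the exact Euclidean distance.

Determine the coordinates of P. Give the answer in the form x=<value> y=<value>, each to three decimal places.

x=-27.639 y=18.761

eq1: (x − 45.950)² + (y + 49.140)² = 100.1292971803²
eq2: (x + 39.646)² + (y − 37.907)² = 22.5995491752²
eq3: (x − 19.239)² + (y − 14.168)² = 47.1024241204²
eq2−eq1, eq2−eq3 (x²,y² cancel):
  171.192·x − 174.094·y = -7997.740396
  117.770·x − 47.478·y = -4145.773355
det = 171.192·-47.478 − -174.094·117.770 = 12375.196604
x = (-7997.740396·-47.478 − -174.094·-4145.773355) / 12375.196604 = -27.638959
y = (171.192·-4145.773355 − -7997.740396·117.770) / 12375.196604 = 18.760967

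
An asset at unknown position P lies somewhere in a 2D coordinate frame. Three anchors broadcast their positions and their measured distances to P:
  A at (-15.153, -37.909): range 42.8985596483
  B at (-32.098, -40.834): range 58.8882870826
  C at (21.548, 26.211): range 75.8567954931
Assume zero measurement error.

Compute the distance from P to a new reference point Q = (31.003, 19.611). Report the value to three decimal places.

eq1: (x + 15.153)² + (y + 37.909)² = 42.8985596483²
eq2: (x + 32.098)² + (y + 40.834)² = 58.8882870826²
eq3: (x − 21.548)² + (y − 26.211)² = 75.8567954931²
eq3−eq2, eq3−eq1 (x²,y² cancel):
  -107.292·x − 134.090·y = 3832.787402
  -73.402·x − 128.240·y = 4429.339868
det = -107.292·-128.240 − -134.090·-73.402 = 3916.651900
x = (3832.787402·-128.240 − -134.090·4429.339868) / 3916.651900 = 26.148233
y = (-107.292·4429.339868 − 3832.787402·-73.402) / 3916.651900 = -49.506180
|P − Q| = √((26.148233 − 31.003)² + (-49.506180 − 19.611)²) = 69.287468

69.287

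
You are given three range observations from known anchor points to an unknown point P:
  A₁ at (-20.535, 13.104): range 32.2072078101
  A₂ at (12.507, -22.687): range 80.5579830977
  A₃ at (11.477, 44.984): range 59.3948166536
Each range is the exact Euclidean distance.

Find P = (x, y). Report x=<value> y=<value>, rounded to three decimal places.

eq1: (x + 20.535)² + (y − 13.104)² = 32.2072078101²
eq2: (x − 12.507)² + (y + 22.687)² = 80.5579830977²
eq3: (x − 11.477)² + (y − 44.984)² = 59.3948166536²
eq1−eq2, eq1−eq3 (x²,y² cancel):
  66.084·x − 71.582·y = -5374.560429
  64.024·x + 63.760·y = -928.559266
det = 66.084·63.760 − -71.582·64.024 = 8796.481808
x = (-5374.560429·63.760 − -71.582·-928.559266) / 8796.481808 = -46.512925
y = (66.084·-928.559266 − -5374.560429·64.024) / 8796.481808 = 32.142162

x=-46.513 y=32.142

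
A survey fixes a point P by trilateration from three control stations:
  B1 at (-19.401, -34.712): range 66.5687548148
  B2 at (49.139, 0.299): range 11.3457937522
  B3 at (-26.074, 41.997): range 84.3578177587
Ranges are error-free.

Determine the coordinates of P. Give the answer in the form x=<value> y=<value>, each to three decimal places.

x=41.684 y=-8.254

eq1: (x + 19.401)² + (y + 34.712)² = 66.5687548148²
eq2: (x − 49.139)² + (y − 0.299)² = 11.3457937522²
eq3: (x + 26.074)² + (y − 41.997)² = 84.3578177587²
eq1−eq2, eq1−eq3 (x²,y² cancel):
  137.080·x + 70.022·y = 5136.081059
  -13.346·x + 153.418·y = -1822.562559
det = 137.080·153.418 − 70.022·-13.346 = 21965.053052
x = (5136.081059·153.418 − 70.022·-1822.562559) / 21965.053052 = 41.683795
y = (137.080·-1822.562559 − 5136.081059·-13.346) / 21965.053052 = -8.253599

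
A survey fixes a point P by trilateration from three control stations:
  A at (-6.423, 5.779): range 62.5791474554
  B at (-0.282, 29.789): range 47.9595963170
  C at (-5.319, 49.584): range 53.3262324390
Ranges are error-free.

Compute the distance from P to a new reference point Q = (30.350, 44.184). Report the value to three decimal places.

17.433

eq1: (x + 6.423)² + (y − 5.779)² = 62.5791474554²
eq2: (x + 0.282)² + (y − 29.789)² = 47.9595963170²
eq3: (x + 5.319)² + (y − 49.584)² = 53.3262324390²
eq3−eq1, eq3−eq2 (x²,y² cancel):
  -2.208·x − 87.610·y = -3484.675677
  10.074·x − 39.590·y = -1055.836585
det = -2.208·-39.590 − -87.610·10.074 = 969.997860
x = (-3484.675677·-39.590 − -87.610·-1055.836585) / 969.997860 = 46.862440
y = (-2.208·-1055.836585 − -3484.675677·10.074) / 969.997860 = 38.593807
|P − Q| = √((46.862440 − 30.350)² + (38.593807 − 44.184)²) = 17.433042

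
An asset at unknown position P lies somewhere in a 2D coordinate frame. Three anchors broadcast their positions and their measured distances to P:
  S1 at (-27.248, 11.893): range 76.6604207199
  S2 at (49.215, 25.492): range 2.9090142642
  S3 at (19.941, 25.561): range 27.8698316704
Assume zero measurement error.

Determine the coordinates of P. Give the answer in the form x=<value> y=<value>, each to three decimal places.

x=47.706 y=27.979

eq1: (x + 27.248)² + (y − 11.893)² = 76.6604207199²
eq2: (x − 49.215)² + (y − 25.492)² = 2.9090142642²
eq3: (x − 19.941)² + (y − 25.561)² = 27.8698316704²
eq2−eq1, eq2−eq3 (x²,y² cancel):
  -152.926·x − 27.198·y = -8056.419077
  -58.548·x + 0.138·y = -2789.215240
det = -152.926·0.138 − -27.198·-58.548 = -1613.492292
x = (-8056.419077·0.138 − -27.198·-2789.215240) / -1613.492292 = 47.705751
y = (-152.926·-2789.215240 − -8056.419077·-58.548) / -1613.492292 = 27.978872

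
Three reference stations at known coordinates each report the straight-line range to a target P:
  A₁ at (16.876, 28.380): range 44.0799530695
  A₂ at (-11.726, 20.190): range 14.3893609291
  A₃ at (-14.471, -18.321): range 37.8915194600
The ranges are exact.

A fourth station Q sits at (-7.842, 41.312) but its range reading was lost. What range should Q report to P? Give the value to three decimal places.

eq1: (x − 16.876)² + (y − 28.380)² = 44.0799530695²
eq2: (x + 11.726)² + (y − 20.190)² = 14.3893609291²
eq3: (x + 14.471)² + (y + 18.321)² = 37.8915194600²
eq3−eq2, eq3−eq1 (x²,y² cancel):
  5.490·x + 77.022·y = 1228.779833
  62.694·x + 93.402·y = 37.879878
det = 5.490·93.402 − 77.022·62.694 = -4316.040288
x = (1228.779833·93.402 − 77.022·37.879878) / -4316.040288 = -25.915632
y = (5.490·37.879878 − 1228.779833·62.694) / -4316.040288 = 17.800845
|P − Q| = √((-25.915632 − -7.842)² + (17.800845 − 41.312)²) = 29.655195

29.655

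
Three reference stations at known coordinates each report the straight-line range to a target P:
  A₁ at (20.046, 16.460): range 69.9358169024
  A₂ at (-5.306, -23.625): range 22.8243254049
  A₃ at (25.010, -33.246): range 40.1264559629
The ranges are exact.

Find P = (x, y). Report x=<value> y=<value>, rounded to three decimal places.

eq1: (x − 20.046)² + (y − 16.460)² = 69.9358169024²
eq2: (x + 5.306)² + (y + 23.625)² = 22.8243254049²
eq3: (x − 25.010)² + (y + 33.246)² = 40.1264559629²
eq3−eq2, eq3−eq1 (x²,y² cancel):
  -60.632·x + 19.242·y = -55.319717
  -9.928·x + 99.412·y = -4338.908918
det = -60.632·99.412 − 19.242·-9.928 = -5836.513808
x = (-55.319717·99.412 − 19.242·-4338.908918) / -5836.513808 = -13.362402
y = (-60.632·-4338.908918 − -55.319717·-9.928) / -5836.513808 = -44.980192

x=-13.362 y=-44.980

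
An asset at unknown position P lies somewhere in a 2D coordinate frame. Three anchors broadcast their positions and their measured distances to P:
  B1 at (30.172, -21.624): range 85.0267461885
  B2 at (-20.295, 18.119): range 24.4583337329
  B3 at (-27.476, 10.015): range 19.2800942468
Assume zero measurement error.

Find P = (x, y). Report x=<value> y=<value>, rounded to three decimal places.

eq1: (x − 30.172)² + (y + 21.624)² = 85.0267461885²
eq2: (x + 20.295)² + (y − 18.119)² = 24.4583337329²
eq3: (x + 27.476)² + (y − 10.015)² = 19.2800942468²
eq3−eq2, eq3−eq1 (x²,y² cancel):
  14.362·x + 16.208·y = -341.533670
  115.296·x − 63.278·y = -6335.109374
det = 14.362·-63.278 − 16.208·115.296 = -2777.516204
x = (-341.533670·-63.278 − 16.208·-6335.109374) / -2777.516204 = -44.748981
y = (14.362·-6335.109374 − -341.533670·115.296) / -2777.516204 = 18.580405

x=-44.749 y=18.580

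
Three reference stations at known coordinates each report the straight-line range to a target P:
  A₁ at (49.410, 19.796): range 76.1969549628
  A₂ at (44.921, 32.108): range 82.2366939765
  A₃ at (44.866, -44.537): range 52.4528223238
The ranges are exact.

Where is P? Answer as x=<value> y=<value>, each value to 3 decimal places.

eq1: (x − 49.410)² + (y − 19.796)² = 76.1969549628²
eq2: (x − 44.921)² + (y − 32.108)² = 82.2366939765²
eq3: (x − 44.866)² + (y + 44.537)² = 52.4528223238²
eq3−eq2, eq3−eq1 (x²,y² cancel):
  0.110·x + 153.290·y = -4959.257686
  9.088·x + 128.666·y = -4217.949985
det = 0.110·128.666 − 153.290·9.088 = -1378.946260
x = (-4959.257686·128.666 − 153.290·-4217.949985) / -1378.946260 = -6.150859
y = (0.110·-4217.949985 − -4959.257686·9.088) / -1378.946260 = -32.347714

x=-6.151 y=-32.348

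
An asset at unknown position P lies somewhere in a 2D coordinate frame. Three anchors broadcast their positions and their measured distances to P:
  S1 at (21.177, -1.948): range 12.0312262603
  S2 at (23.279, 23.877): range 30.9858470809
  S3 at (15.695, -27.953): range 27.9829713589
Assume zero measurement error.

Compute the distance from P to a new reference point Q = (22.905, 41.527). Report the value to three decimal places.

eq1: (x − 21.177)² + (y + 1.948)² = 12.0312262603²
eq2: (x − 23.279)² + (y − 23.877)² = 30.9858470809²
eq3: (x − 15.695)² + (y + 27.953)² = 27.9829713589²
eq2−eq1, eq2−eq3 (x²,y² cancel):
  -4.204·x − 51.650·y = 155.609377
  -15.168·x − 103.660·y = 92.756297
det = -4.204·-103.660 − -51.650·-15.168 = -347.640560
x = (155.609377·-103.660 − -51.650·92.756297) / -347.640560 = 32.618764
y = (-4.204·92.756297 − 155.609377·-15.168) / -347.640560 = -5.667738
|P − Q| = √((32.618764 − 22.905)² + (-5.667738 − 41.527)²) = 48.184027

48.184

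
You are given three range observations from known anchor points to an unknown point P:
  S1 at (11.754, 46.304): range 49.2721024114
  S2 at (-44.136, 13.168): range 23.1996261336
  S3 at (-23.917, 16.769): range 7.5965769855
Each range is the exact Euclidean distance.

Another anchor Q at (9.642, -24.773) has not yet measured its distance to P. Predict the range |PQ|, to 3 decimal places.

46.238

eq1: (x − 11.754)² + (y − 46.304)² = 49.2721024114²
eq2: (x + 44.136)² + (y − 13.168)² = 23.1996261336²
eq3: (x + 23.917)² + (y − 16.769)² = 7.5965769855²
eq1−eq2, eq1−eq3 (x²,y² cancel):
  -111.780·x − 66.272·y = 1728.683211
  -71.342·x − 59.070·y = 941.037412
det = -111.780·-59.070 − -66.272·-71.342 = 1874.867576
x = (1728.683211·-59.070 − -66.272·941.037412) / 1874.867576 = -21.200903
y = (-111.780·941.037412 − 1728.683211·-71.342) / 1874.867576 = 9.674580
|P − Q| = √((-21.200903 − 9.642)² + (9.674580 − -24.773)²) = 46.237652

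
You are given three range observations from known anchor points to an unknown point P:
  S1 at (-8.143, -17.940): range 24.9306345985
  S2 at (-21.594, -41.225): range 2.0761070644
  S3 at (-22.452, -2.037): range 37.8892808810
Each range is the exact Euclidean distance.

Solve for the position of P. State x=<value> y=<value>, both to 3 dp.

eq1: (x + 8.143)² + (y + 17.940)² = 24.9306345985²
eq2: (x + 21.594)² + (y + 41.225)² = 2.0761070644²
eq3: (x + 22.452)² + (y + 2.037)² = 37.8892808810²
eq3−eq2, eq3−eq1 (x²,y² cancel):
  1.716·x − 78.376·y = 3088.847173
  28.618·x − 31.806·y = 693.971440
det = 1.716·-31.806 − -78.376·28.618 = 2188.385272
x = (3088.847173·-31.806 − -78.376·693.971440) / 2188.385272 = -20.039053
y = (1.716·693.971440 − 3088.847173·28.618) / 2188.385272 = -39.849370

x=-20.039 y=-39.849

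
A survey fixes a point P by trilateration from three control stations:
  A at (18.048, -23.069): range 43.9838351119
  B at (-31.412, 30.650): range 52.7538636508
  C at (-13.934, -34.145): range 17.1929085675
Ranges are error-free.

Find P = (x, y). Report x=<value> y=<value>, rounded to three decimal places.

x=-25.918 y=-21.817

eq1: (x − 18.048)² + (y + 23.069)² = 43.9838351119²
eq2: (x + 31.412)² + (y − 30.650)² = 52.7538636508²
eq3: (x + 13.934)² + (y + 34.145)² = 17.1929085675²
eq3−eq2, eq3−eq1 (x²,y² cancel):
  -34.956·x + 129.590·y = -1921.275162
  63.964·x + 22.152·y = -2141.109962
det = -34.956·22.152 − 129.590·63.964 = -9063.440072
x = (-1921.275162·22.152 − 129.590·-2141.109962) / -9063.440072 = -25.918012
y = (-34.956·-2141.109962 − -1921.275162·63.964) / -9063.440072 = -21.817001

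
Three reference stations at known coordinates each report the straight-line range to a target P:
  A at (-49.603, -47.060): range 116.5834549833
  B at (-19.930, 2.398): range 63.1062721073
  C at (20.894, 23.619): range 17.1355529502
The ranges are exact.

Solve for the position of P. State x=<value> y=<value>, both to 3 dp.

x=35.423 y=32.704

eq1: (x + 49.603)² + (y + 47.060)² = 116.5834549833²
eq2: (x + 19.930)² + (y − 2.398)² = 63.1062721073²
eq3: (x − 20.894)² + (y − 23.619)² = 17.1355529502²
eq3−eq1, eq3−eq2 (x²,y² cancel):
  -140.994·x − 141.358·y = -9617.389989
  -81.648·x − 42.442·y = -4280.235497
det = -140.994·-42.442 − -141.358·-81.648 = -5557.530636
x = (-9617.389989·-42.442 − -141.358·-4280.235497) / -5557.530636 = 35.422974
y = (-140.994·-4280.235497 − -9617.389989·-81.648) / -5557.530636 = 32.703937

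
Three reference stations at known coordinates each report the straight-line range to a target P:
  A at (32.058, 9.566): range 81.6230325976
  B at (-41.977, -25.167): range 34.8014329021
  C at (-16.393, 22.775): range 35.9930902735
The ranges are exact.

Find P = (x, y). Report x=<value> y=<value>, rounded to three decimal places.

x=-49.561 y=8.798

eq1: (x − 32.058)² + (y − 9.566)² = 81.6230325976²
eq2: (x + 41.977)² + (y + 25.167)² = 34.8014329021²
eq3: (x + 16.393)² + (y − 22.775)² = 35.9930902735²
eq2−eq1, eq2−eq3 (x²,y² cancel):
  148.070·x + 69.466·y = -6727.402416
  51.168·x + 95.884·y = -1692.378159
det = 148.070·95.884 − 69.466·51.168 = 10643.107592
x = (-6727.402416·95.884 − 69.466·-1692.378159) / 10643.107592 = -49.561419
y = (148.070·-1692.378159 − -6727.402416·51.168) / 10643.107592 = 8.797928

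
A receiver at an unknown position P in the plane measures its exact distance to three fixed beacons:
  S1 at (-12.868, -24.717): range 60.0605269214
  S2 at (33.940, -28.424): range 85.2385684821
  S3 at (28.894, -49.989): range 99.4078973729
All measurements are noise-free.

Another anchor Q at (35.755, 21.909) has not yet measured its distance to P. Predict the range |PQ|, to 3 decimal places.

eq1: (x + 12.868)² + (y + 24.717)² = 60.0605269214²
eq2: (x − 33.940)² + (y + 28.424)² = 85.2385684821²
eq3: (x − 28.894)² + (y + 49.989)² = 99.4078973729²
eq3−eq1, eq3−eq2 (x²,y² cancel):
  -83.524·x + 50.544·y = 3717.415322
  10.092·x + 43.130·y = 1242.400522
det = -83.524·43.130 − 50.544·10.092 = -4112.480168
x = (3717.415322·43.130 − 50.544·1242.400522) / -4112.480168 = -23.717131
y = (-83.524·1242.400522 − 3717.415322·10.092) / -4112.480168 = 34.355525
|P − Q| = √((-23.717131 − 35.755)² + (34.355525 − 21.909)²) = 60.760599

60.761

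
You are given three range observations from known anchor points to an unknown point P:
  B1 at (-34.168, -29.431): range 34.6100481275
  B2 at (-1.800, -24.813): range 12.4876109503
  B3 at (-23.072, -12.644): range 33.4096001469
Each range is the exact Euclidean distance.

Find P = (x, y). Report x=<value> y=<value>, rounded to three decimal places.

eq1: (x + 34.168)² + (y + 29.431)² = 34.6100481275²
eq2: (x + 1.800)² + (y + 24.813)² = 12.4876109503²
eq3: (x + 23.072)² + (y + 12.644)² = 33.4096001469²
eq1−eq3, eq1−eq2 (x²,y² cancel):
  22.192·x + 33.574·y = -1259.794016
  64.736·x + 9.236·y = -372.796012
det = 22.192·9.236 − 33.574·64.736 = -1968.481152
x = (-1259.794016·9.236 − 33.574·-372.796012) / -1968.481152 = -0.447449
y = (22.192·-372.796012 − -1259.794016·64.736) / -1968.481152 = -37.227147

x=-0.447 y=-37.227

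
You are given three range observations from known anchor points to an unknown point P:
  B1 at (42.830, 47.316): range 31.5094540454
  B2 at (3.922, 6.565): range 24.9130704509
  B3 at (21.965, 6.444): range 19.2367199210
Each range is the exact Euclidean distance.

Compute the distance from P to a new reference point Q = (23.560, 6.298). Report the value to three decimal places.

eq1: (x − 42.830)² + (y − 47.316)² = 31.5094540454²
eq2: (x − 3.922)² + (y − 6.565)² = 24.9130704509²
eq3: (x − 21.965)² + (y − 6.444)² = 19.2367199210²
eq2−eq3, eq2−eq1 (x²,y² cancel):
  36.086·x − 0.242·y = 716.114738
  77.816·x + 81.502·y = 3642.546832
det = 36.086·81.502 − -0.242·77.816 = 2959.912644
x = (716.114738·81.502 − -0.242·3642.546832) / 2959.912644 = 20.016226
y = (36.086·3642.546832 − 716.114738·77.816) / 2959.912644 = 25.581755
|P − Q| = √((20.016226 − 23.560)² + (25.581755 − 6.298)²) = 19.606671

19.607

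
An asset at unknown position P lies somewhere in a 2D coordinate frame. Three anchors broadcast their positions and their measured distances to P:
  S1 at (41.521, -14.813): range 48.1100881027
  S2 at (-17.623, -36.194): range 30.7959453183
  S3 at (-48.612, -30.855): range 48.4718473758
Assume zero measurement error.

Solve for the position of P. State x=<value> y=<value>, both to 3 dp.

eq1: (x − 41.521)² + (y + 14.813)² = 48.1100881027²
eq2: (x + 17.623)² + (y + 36.194)² = 30.7959453183²
eq3: (x + 48.612)² + (y + 30.855)² = 48.4718473758²
eq3−eq2, eq3−eq1 (x²,y² cancel):
  61.978·x − 10.678·y = -293.452064
  180.266·x + 32.084·y = -1336.799748
det = 61.978·32.084 − -10.678·180.266 = 3913.382500
x = (-293.452064·32.084 − -10.678·-1336.799748) / 3913.382500 = -6.053450
y = (61.978·-1336.799748 − -293.452064·180.266) / 3913.382500 = -7.653927

x=-6.053 y=-7.654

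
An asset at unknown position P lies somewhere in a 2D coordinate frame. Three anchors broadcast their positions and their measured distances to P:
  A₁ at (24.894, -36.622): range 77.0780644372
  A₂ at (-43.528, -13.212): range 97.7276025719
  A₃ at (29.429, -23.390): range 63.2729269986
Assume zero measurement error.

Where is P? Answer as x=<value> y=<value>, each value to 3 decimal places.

x=38.983 y=39.157

eq1: (x − 24.894)² + (y + 36.622)² = 77.0780644372²
eq2: (x + 43.528)² + (y + 13.212)² = 97.7276025719²
eq3: (x − 29.429)² + (y + 23.390)² = 63.2729269986²
eq1−eq3, eq1−eq2 (x²,y² cancel):
  9.070·x + 26.464·y = 1389.840747
  -136.844·x + 46.820·y = -3501.294679
det = 9.070·46.820 − 26.464·-136.844 = 4046.097016
x = (1389.840747·46.820 − 26.464·-3501.294679) / 4046.097016 = 38.983397
y = (9.070·-3501.294679 − 1389.840747·-136.844) / 4046.097016 = 39.157396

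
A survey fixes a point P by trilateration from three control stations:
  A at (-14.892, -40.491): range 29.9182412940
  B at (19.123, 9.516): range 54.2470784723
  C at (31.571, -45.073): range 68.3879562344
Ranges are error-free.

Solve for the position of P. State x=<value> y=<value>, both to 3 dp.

eq1: (x + 14.892)² + (y + 40.491)² = 29.9182412940²
eq2: (x − 19.123)² + (y − 9.516)² = 54.2470784723²
eq3: (x − 31.571)² + (y + 45.073)² = 68.3879562344²
eq3−eq2, eq3−eq1 (x²,y² cancel):
  -24.896·x + 109.178·y = -837.892950
  -92.926·x + 9.164·y = 2614.800771
det = -24.896·9.164 − 109.178·-92.926 = 9917.327884
x = (-837.892950·9.164 − 109.178·2614.800771) / 9917.327884 = -29.560097
y = (-24.896·2614.800771 − -837.892950·-92.926) / 9917.327884 = -14.415185

x=-29.560 y=-14.415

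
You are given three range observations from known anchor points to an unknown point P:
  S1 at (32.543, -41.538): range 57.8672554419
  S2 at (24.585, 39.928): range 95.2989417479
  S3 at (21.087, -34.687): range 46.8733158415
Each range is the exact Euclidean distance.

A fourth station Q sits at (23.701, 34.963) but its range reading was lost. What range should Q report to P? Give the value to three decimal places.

eq1: (x − 32.543)² + (y + 41.538)² = 57.8672554419²
eq2: (x − 24.585)² + (y − 39.928)² = 95.2989417479²
eq3: (x − 21.087)² + (y + 34.687)² = 46.8733158415²
eq1−eq2, eq1−eq3 (x²,y² cancel):
  -15.916·x + 162.932·y = -6319.053930
  -22.912·x + 13.702·y = 14.908759
det = -15.916·13.702 − 162.932·-22.912 = 3515.016952
x = (-6319.053930·13.702 − 162.932·14.908759) / 3515.016952 = -25.323574
y = (-15.916·14.908759 − -6319.053930·-22.912) / 3515.016952 = -41.257113
|P − Q| = √((-25.323574 − 23.701)² + (-41.257113 − 34.963)²) = 90.625131

90.625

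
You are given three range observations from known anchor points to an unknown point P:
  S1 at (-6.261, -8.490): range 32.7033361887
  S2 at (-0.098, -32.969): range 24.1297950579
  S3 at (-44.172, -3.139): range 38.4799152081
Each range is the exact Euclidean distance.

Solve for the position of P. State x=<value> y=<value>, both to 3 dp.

x=-24.045 y=-35.935

eq1: (x + 6.261)² + (y + 8.490)² = 32.7033361887²
eq2: (x + 0.098)² + (y + 32.969)² = 24.1297950579²
eq3: (x + 44.172)² + (y + 3.139)² = 38.4799152081²
eq2−eq3, eq2−eq1 (x²,y² cancel):
  -88.148·x + 59.660·y = -24.402525
  -12.326·x + 48.958·y = -1462.945532
det = -88.148·48.958 − 59.660·-12.326 = -3580.180624
x = (-24.402525·48.958 − 59.660·-1462.945532) / -3580.180624 = -24.044773
y = (-88.148·-1462.945532 − -24.402525·-12.326) / -3580.180624 = -35.935320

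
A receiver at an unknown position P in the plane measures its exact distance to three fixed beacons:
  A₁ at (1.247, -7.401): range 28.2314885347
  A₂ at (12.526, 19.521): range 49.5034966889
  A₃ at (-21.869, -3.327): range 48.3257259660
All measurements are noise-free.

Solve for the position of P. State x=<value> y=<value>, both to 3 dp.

eq1: (x − 1.247)² + (y + 7.401)² = 28.2314885347²
eq2: (x − 12.526)² + (y − 19.521)² = 49.5034966889²
eq3: (x + 21.869)² + (y + 3.327)² = 48.3257259660²
eq2−eq3, eq2−eq1 (x²,y² cancel):
  -68.790·x − 45.696·y = 66.572367
  -22.558·x − 53.844·y = 1171.938933
det = -68.790·-53.844 − -45.696·-22.558 = 2673.118392
x = (66.572367·-53.844 − -45.696·1171.938933) / 2673.118392 = 18.692924
y = (-68.790·1171.938933 − 66.572367·-22.558) / 2673.118392 = -29.596871

x=18.693 y=-29.597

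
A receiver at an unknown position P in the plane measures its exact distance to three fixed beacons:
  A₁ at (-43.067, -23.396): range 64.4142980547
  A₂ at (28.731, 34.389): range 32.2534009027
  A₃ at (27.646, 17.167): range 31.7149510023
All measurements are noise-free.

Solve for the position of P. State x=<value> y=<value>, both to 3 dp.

x=-2.597 y=26.718

eq1: (x + 43.067)² + (y + 23.396)² = 64.4142980547²
eq2: (x − 28.731)² + (y − 34.389)² = 32.2534009027²
eq3: (x − 27.646)² + (y − 17.167)² = 31.7149510023²
eq1−eq2, eq1−eq3 (x²,y² cancel):
  143.596·x + 115.570·y = 2714.854301
  141.426·x + 81.126·y = 1800.231577
det = 143.596·81.126 − 115.570·141.426 = -4695.233724
x = (2714.854301·81.126 − 115.570·1800.231577) / -4695.233724 = -2.596784
y = (143.596·1800.231577 − 2714.854301·141.426) / -4695.233724 = 26.717505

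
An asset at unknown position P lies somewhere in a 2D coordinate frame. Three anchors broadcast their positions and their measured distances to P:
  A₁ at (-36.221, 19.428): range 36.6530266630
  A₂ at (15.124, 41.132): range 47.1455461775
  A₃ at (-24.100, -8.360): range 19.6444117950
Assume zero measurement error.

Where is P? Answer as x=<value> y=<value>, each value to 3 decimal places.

x=-5.850 y=-1.091

eq1: (x + 36.221)² + (y − 19.428)² = 36.6530266630²
eq2: (x − 15.124)² + (y − 41.132)² = 47.1455461775²
eq3: (x + 24.100)² + (y + 8.360)² = 19.6444117950²
eq2−eq3, eq2−eq1 (x²,y² cancel):
  -78.448·x − 98.984·y = 566.922410
  -102.690·x − 43.408·y = 648.089386
det = -78.448·-43.408 − -98.984·-102.690 = -6759.396176
x = (566.922410·-43.408 − -98.984·648.089386) / -6759.396176 = -5.849859
y = (-78.448·648.089386 − 566.922410·-102.690) / -6759.396176 = -1.091214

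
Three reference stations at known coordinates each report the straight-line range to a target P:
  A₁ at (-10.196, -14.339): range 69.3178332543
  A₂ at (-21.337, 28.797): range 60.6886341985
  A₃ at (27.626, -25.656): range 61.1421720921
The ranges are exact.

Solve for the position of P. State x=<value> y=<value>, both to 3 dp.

eq1: (x + 10.196)² + (y + 14.339)² = 69.3178332543²
eq2: (x + 21.337)² + (y − 28.797)² = 60.6886341985²
eq3: (x − 27.626)² + (y + 25.656)² = 61.1421720921²
eq2−eq3, eq2−eq1 (x²,y² cancel):
  97.926·x − 108.906·y = 81.636547
  22.282·x − 86.272·y = -2096.821127
det = 97.926·-86.272 − -108.906·22.282 = -6021.628380
x = (81.636547·-86.272 − -108.906·-2096.821127) / -6021.628380 = 39.092308
y = (97.926·-2096.821127 − 81.636547·22.282) / -6021.628380 = 34.401381

x=39.092 y=34.401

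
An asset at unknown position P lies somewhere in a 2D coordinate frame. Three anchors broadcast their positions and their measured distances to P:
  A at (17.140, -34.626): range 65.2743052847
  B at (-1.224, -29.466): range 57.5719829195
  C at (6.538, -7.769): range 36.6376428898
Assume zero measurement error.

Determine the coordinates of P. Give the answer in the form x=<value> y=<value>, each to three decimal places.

x=-0.903 y=28.105

eq1: (x − 17.140)² + (y + 34.626)² = 65.2743052847²
eq2: (x + 1.224)² + (y + 29.466)² = 57.5719829195²
eq3: (x − 6.538)² + (y + 7.769)² = 36.6376428898²
eq2−eq3, eq2−eq1 (x²,y² cancel):
  15.524·x + 43.394·y = 1205.575814
  36.728·x − 10.320·y = -323.205569
det = 15.524·-10.320 − 43.394·36.728 = -1753.982512
x = (1205.575814·-10.320 − 43.394·-323.205569) / -1753.982512 = -0.902882
y = (15.524·-323.205569 − 1205.575814·36.728) / -1753.982512 = 28.105087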